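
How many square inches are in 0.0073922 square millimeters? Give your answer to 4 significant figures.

1 square millimeter = 0.00155000 in².
Thus 0.0073922 × 0.00155000 ≈ 1.146e-5 in².

1.146e-5 in²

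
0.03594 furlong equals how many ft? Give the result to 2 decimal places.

23.72 feet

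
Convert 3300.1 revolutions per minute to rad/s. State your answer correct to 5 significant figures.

345.59 rad/s

1 revolution per minute = 0.104720 rad/s.
3300.1 × 0.104720 ≈ 345.59 rad/s.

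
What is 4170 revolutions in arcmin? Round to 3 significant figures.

1 rev = 21600.0 arcmin.
4170 × 21600.0 ≈ 9.01e+7 arcmin.

9.01e+7 arcminutes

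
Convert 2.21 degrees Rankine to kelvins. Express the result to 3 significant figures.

1.23 kelvins

°R = K × 9/5.
Applying the formula gives 1.23 K.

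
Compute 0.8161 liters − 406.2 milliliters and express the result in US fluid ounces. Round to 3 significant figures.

13.9 US fl oz

0.8161 L = 27.5956 US fl oz and 406.2 mL = 13.7353 US fl oz.
27.5956 − 13.7353 ≈ 13.9 US fl oz.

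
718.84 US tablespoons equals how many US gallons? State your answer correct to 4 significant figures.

1 US tablespoon = 0.00390625 US gal.
So 718.84 × 0.00390625 ≈ 2.808 US gal.

2.808 US gallons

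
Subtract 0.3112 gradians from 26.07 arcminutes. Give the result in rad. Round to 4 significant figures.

26.07 arcmin = 0.00758346 rad and 0.3112 grad = 0.00488832 rad.
0.00758346 − 0.00488832 ≈ 0.002695 rad.

0.002695 rad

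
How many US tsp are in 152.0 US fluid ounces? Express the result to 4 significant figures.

1 US fluid ounce = 6.00000 US tsp.
Then 152.0 × 6.00000 ≈ 912.0 US tsp.

912.0 US teaspoons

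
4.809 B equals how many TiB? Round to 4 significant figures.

4.374 × 10^-12 TiB

1 byte = 9.09495 × 10^-13 TiB.
Then 4.809 × 9.09495 × 10^-13 ≈ 4.374 × 10^-12 TiB.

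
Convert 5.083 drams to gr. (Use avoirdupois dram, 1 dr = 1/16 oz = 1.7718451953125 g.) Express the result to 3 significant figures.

1 dram = 27.34375 grains.
Then 5.083 × 27.34375 ≈ 139 gr.

139 gr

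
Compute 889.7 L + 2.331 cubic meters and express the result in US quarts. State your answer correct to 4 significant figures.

3403 US quarts

889.7 L = 940.135 US qt and 2.331 m³ = 2463.14 US qt.
940.135 + 2463.14 ≈ 3403 US qt.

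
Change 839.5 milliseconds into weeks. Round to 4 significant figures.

1.388e-6 weeks

1 millisecond = 1.65344e-9 weeks.
Thus 839.5 × 1.65344e-9 ≈ 1.388e-6 wk.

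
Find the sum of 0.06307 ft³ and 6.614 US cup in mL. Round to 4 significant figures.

3351 milliliters

0.06307 ft³ = 1785.94 mL and 6.614 US cup = 1564.79 mL.
1785.94 + 1564.79 ≈ 3351 mL.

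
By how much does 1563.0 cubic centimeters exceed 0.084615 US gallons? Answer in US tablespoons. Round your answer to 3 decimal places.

1563.0 cm³ = 105.7026 US tbsp and 0.084615 US gal = 21.66144 US tbsp.
105.7026 − 21.66144 ≈ 84.041 US tbsp.

84.041 US tbsp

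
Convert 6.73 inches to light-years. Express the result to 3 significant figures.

1.81e-17 light-years

1 inch = 2.68478e-18 light-years.
Thus 6.73 × 2.68478e-18 ≈ 1.81e-17 ly.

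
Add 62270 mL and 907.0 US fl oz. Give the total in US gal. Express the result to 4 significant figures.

62270 mL = 16.4500 US gal and 907.0 US fl oz = 7.08594 US gal.
16.4500 + 7.08594 ≈ 23.54 US gal.

23.54 US gal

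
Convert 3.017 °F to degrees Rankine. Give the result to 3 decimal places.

462.687 degrees Rankine

°R = °F + 459.67.
Applying the formula gives 462.687 °R.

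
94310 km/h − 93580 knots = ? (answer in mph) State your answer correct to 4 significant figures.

94310 km/h = 58601.5 mph and 93580 kn = 107690 mph.
58601.5 − 107690 ≈ -49090 mph.

-49090 mph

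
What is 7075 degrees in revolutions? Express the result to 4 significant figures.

19.65 rev

1 ° = 0.00277778 rev.
Thus 7075 × 0.00277778 ≈ 19.65 rev.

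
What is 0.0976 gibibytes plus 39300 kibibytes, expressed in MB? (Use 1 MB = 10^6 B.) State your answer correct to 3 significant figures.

0.0976 GiB = 104.797 MB and 39300 KiB = 40.2432 MB.
104.797 + 40.2432 ≈ 145 MB.

145 MB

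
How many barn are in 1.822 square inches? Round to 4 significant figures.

1 in² = 6.45160e+24 barn.
Thus 1.822 × 6.45160e+24 ≈ 1.175e+25 barn.

1.175e+25 barns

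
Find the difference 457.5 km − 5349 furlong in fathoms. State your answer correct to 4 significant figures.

-338200 fathom

457.5 km = 250164 fathom and 5349 furlong = 588390 fathom.
250164 − 588390 ≈ -338200 fathom.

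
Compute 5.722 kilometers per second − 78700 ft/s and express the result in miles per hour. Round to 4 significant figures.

-40860 mph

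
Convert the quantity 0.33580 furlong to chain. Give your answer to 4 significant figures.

3.358 chain

1 furlong = 10.0000 chain.
Thus 0.33580 × 10.0000 ≈ 3.358 chain.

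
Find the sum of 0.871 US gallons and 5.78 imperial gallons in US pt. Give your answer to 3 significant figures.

0.871 US gal = 6.96800 US pt and 5.78 imp gal = 55.5319 US pt.
6.96800 + 55.5319 ≈ 62.5 US pt.

62.5 US pints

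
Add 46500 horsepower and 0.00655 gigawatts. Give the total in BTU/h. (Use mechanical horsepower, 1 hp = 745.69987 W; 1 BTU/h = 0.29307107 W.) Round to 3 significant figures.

1.41 × 10^8 BTU per hour

46500 hp = 1.18316 × 10^8 BTU/h and 0.00655 GW = 2.23495 × 10^7 BTU/h.
1.18316 × 10^8 + 2.23495 × 10^7 ≈ 1.41 × 10^8 BTU/h.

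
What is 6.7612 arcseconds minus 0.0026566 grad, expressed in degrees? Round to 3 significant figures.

-0.000513 °

6.7612 arcsec = 0.00187811 ° and 0.0026566 grad = 0.00239094 °.
0.00187811 − 0.00239094 ≈ -0.000513 °.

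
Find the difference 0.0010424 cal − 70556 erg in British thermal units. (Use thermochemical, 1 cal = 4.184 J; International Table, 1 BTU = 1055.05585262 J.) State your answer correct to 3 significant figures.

0.0010424 cal = 4.13381e-6 BTU and 70556 erg = 6.68742e-6 BTU.
4.13381e-6 − 6.68742e-6 ≈ -2.55e-6 BTU.

-2.55e-6 British thermal units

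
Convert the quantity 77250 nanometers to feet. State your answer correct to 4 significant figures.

1 nm = 3.28084e-9 ft.
So 77250 × 3.28084e-9 ≈ 0.0002534 ft.

0.0002534 ft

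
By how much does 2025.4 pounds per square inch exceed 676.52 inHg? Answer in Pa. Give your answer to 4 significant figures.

2025.4 psi = 1.39646e+7 Pa and 676.52 inHg = 2.29096e+6 Pa.
1.39646e+7 − 2.29096e+6 ≈ 1.167e+7 Pa.

1.167e+7 Pa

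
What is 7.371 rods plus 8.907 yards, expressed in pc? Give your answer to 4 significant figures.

1.465 × 10^-15 parsecs

7.371 rod = 1.20136 × 10^-15 pc and 8.907 yd = 2.63947 × 10^-16 pc.
1.20136 × 10^-15 + 2.63947 × 10^-16 ≈ 1.465 × 10^-15 pc.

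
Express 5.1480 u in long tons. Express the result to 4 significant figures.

1 u = 1.63431 × 10^-30 long tons.
Then 5.1480 × 1.63431 × 10^-30 ≈ 8.413 × 10^-30 long ton.

8.413 × 10^-30 long tons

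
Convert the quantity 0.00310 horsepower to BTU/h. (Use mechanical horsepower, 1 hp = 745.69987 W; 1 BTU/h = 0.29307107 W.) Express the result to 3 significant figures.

7.89 BTU/h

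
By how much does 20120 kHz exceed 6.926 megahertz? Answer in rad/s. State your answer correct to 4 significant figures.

8.290e+7 rad/s

20120 kHz = 1.26418e+8 rad/s and 6.926 MHz = 4.35173e+7 rad/s.
1.26418e+8 − 4.35173e+7 ≈ 8.290e+7 rad/s.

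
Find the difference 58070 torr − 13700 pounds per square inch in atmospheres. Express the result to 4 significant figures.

-855.8 atmospheres

58070 torr = 76.4079 atm and 13700 psi = 932.230 atm.
76.4079 − 932.230 ≈ -855.8 atm.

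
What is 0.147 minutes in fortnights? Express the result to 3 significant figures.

7.29e-6 fortnight

1 min = 4.96032e-5 fortnight.
Then 0.147 × 4.96032e-5 ≈ 7.29e-6 fortnight.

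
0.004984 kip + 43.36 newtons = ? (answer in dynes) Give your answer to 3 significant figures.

6.55e+6 dyn

0.004984 kip = 2.21699e+6 dyn and 43.36 N = 4.33600e+6 dyn.
2.21699e+6 + 4.33600e+6 ≈ 6.55e+6 dyn.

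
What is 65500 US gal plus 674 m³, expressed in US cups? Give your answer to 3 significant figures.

65500 US gal = 1.04800 × 10^6 US cup and 674 m³ = 2.84883 × 10^6 US cup.
1.04800 × 10^6 + 2.84883 × 10^6 ≈ 3.90 × 10^6 US cup.

3.90 × 10^6 US cup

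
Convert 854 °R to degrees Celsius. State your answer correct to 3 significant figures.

201 °C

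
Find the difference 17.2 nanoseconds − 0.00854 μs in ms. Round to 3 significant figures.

8.66e-6 milliseconds

17.2 ns = 1.72000e-5 ms and 0.00854 μs = 8.54000e-6 ms.
1.72000e-5 − 8.54000e-6 ≈ 8.66e-6 ms.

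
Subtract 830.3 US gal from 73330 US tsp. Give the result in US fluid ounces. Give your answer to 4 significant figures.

-94060 US fl oz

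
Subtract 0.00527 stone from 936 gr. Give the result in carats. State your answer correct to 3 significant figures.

136 carats

936 gr = 303.259 ct and 0.00527 st = 167.330 ct.
303.259 − 167.330 ≈ 136 ct.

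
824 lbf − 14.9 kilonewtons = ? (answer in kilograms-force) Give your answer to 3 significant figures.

824 lbf = 373.760 kgf and 14.9 kN = 1519.38 kgf.
373.760 − 1519.38 ≈ -1150 kgf.

-1150 kgf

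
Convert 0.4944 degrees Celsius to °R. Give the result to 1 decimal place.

°R = (°C + 273.15) × 9/5.
Applying the formula gives 492.6 °R.

492.6 °R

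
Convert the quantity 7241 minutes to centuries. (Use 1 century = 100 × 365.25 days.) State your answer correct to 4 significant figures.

0.0001377 centuries

1 minute = 1.90129 × 10^-8 centuries.
7241 × 1.90129 × 10^-8 ≈ 0.0001377 century.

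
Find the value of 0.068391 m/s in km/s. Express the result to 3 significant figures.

1 m/s = 0.00100000 kilometers per second.
So 0.068391 × 0.00100000 ≈ 6.84 × 10^-5 km/s.

6.84 × 10^-5 km/s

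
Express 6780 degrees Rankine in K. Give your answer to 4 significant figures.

3767 kelvins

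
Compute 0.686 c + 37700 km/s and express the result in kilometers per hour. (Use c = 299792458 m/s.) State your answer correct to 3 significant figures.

8.76 × 10^8 km/h

0.686 c = 7.40367 × 10^8 km/h and 37700 km/s = 1.35720 × 10^8 km/h.
7.40367 × 10^8 + 1.35720 × 10^8 ≈ 8.76 × 10^8 km/h.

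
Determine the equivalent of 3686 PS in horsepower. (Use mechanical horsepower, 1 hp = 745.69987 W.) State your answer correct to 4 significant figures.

3636 horsepower

1 metric horsepower = 0.986320 horsepower.
Thus 3686 × 0.986320 ≈ 3636 hp.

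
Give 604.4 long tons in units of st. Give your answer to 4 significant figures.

1 long ton = 160.000 stone.
Then 604.4 × 160.000 ≈ 96700 st.

96700 st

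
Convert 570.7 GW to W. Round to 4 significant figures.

5.707 × 10^11 watts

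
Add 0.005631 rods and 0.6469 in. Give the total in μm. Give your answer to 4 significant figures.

44750 μm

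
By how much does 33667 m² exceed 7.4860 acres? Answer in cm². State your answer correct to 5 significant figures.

33667 m² = 3.36670e+8 cm² and 7.4860 acre = 3.02948e+8 cm².
3.36670e+8 − 3.02948e+8 ≈ 3.3722e+7 cm².

3.3722e+7 square centimeters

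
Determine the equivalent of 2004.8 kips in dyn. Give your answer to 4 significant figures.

8.918 × 10^11 dynes

1 kip = 4.44822 × 10^8 dyn.
Then 2004.8 × 4.44822 × 10^8 ≈ 8.918 × 10^11 dyn.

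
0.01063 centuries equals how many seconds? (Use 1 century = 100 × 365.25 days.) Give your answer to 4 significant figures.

1 century = 3.15576e+9 s.
So 0.01063 × 3.15576e+9 ≈ 3.355e+7 s.

3.355e+7 seconds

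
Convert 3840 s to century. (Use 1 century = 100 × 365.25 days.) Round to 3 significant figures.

1.22 × 10^-6 century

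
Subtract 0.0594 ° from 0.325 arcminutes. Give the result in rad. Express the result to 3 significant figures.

0.325 arcmin = 9.45387e-5 rad and 0.0594 ° = 0.00103673 rad.
9.45387e-5 − 0.00103673 ≈ -0.000942 rad.

-0.000942 radians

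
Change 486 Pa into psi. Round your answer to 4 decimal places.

1 Pa = 0.000145038 pounds per square inch.
Then 486 × 0.000145038 ≈ 0.0705 psi.

0.0705 psi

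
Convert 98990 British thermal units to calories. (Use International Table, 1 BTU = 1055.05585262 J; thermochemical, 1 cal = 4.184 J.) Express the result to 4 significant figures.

2.496 × 10^7 cal

1 British thermal unit = 252.164 cal.
Thus 98990 × 252.164 ≈ 2.496 × 10^7 cal.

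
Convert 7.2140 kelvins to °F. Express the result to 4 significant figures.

-446.7 degrees Fahrenheit

K = (°F + 459.67) × 5/9.
Applying the formula gives -446.7 °F.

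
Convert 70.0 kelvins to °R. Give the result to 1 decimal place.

°R = K × 9/5.
Applying the formula gives 126.0 °R.

126.0 °R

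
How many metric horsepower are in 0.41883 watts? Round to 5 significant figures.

1 W = 0.00135962 metric horsepower.
Thus 0.41883 × 0.00135962 ≈ 0.00056945 PS.

0.00056945 PS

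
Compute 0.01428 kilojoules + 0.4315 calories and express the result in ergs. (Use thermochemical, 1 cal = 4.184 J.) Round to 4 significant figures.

0.01428 kJ = 1.42800 × 10^8 erg and 0.4315 cal = 1.80540 × 10^7 erg.
1.42800 × 10^8 + 1.80540 × 10^7 ≈ 1.609 × 10^8 erg.

1.609 × 10^8 ergs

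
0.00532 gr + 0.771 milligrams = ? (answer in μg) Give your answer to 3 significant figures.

1120 μg

0.00532 gr = 344.730 μg and 0.771 mg = 771.000 μg.
344.730 + 771.000 ≈ 1120 μg.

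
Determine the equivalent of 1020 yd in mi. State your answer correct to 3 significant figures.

1 yard = 0.000568182 mi.
1020 × 0.000568182 ≈ 0.580 mi.

0.580 miles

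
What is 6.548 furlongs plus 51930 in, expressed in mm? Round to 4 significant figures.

2.636e+6 mm

6.548 furlong = 1.31725e+6 mm and 51930 in = 1.31902e+6 mm.
1.31725e+6 + 1.31902e+6 ≈ 2.636e+6 mm.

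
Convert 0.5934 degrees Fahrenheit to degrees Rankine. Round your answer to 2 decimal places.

460.26 °R

°R = °F + 459.67.
Applying the formula gives 460.26 °R.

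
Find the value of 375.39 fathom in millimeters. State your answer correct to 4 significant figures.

1 fathom = 1828.80 mm.
375.39 × 1828.80 ≈ 686500 mm.

686500 mm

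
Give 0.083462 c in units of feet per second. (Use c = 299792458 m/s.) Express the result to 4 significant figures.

1 speed of light = 9.83571 × 10^8 feet per second.
Then 0.083462 × 9.83571 × 10^8 ≈ 8.209 × 10^7 ft/s.

8.209 × 10^7 ft/s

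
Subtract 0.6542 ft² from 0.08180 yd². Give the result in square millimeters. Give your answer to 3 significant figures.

0.08180 yd² = 68395.2 mm² and 0.6542 ft² = 60777.2 mm².
68395.2 − 60777.2 ≈ 7620 mm².

7620 mm²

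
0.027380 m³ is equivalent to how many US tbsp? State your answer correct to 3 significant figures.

1 cubic meter = 67628.0 US tbsp.
Then 0.027380 × 67628.0 ≈ 1850 US tbsp.

1850 US tbsp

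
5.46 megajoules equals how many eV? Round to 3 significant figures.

3.41 × 10^25 eV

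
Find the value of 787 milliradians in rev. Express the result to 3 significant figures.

0.125 revolutions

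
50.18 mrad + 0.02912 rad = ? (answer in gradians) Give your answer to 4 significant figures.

5.048 grad

50.18 mrad = 3.19456 grad and 0.02912 rad = 1.85384 grad.
3.19456 + 1.85384 ≈ 5.048 grad.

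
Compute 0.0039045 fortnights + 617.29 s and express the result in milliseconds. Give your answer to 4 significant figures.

0.0039045 fortnight = 4.72288e+6 ms and 617.29 s = 617290 ms.
4.72288e+6 + 617290 ≈ 5.340e+6 ms.

5.340e+6 ms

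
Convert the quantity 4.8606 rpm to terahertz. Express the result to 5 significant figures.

8.1010e-14 terahertz

1 revolution per minute = 1.66667e-14 terahertz.
4.8606 × 1.66667e-14 ≈ 8.1010e-14 THz.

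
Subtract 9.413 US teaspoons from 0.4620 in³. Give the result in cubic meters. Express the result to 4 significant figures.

0.4620 in³ = 7.57082e-6 m³ and 9.413 US tsp = 4.63959e-5 m³.
7.57082e-6 − 4.63959e-5 ≈ -3.883e-5 m³.

-3.883e-5 m³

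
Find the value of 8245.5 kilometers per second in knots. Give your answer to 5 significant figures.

1 kilometer per second = 1943.84 kn.
8245.5 × 1943.84 ≈ 1.6028 × 10^7 kn.

1.6028 × 10^7 knots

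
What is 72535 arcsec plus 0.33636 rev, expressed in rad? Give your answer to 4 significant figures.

72535 arcsec = 0.351660 rad and 0.33636 rev = 2.11341 rad.
0.351660 + 2.11341 ≈ 2.465 rad.

2.465 radians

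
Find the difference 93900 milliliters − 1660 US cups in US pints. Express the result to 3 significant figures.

93900 mL = 198.446 US pt and 1660 US cup = 830.000 US pt.
198.446 − 830.000 ≈ -632 US pt.

-632 US pints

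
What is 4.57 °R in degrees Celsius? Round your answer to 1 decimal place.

°R = (°C + 273.15) × 9/5.
Applying the formula gives -270.6 °C.

-270.6 °C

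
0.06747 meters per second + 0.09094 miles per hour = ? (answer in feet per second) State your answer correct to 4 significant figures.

0.3547 feet per second

0.06747 m/s = 0.221358 ft/s and 0.09094 mph = 0.133379 ft/s.
0.221358 + 0.133379 ≈ 0.3547 ft/s.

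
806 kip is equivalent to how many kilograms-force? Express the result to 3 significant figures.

366000 kgf

1 kip = 453.592 kilograms-force.
Thus 806 × 453.592 ≈ 366000 kgf.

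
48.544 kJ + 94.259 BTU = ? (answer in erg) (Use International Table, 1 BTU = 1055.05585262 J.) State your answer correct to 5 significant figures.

1.4799 × 10^12 erg

48.544 kJ = 4.85440 × 10^11 erg and 94.259 BTU = 9.94485 × 10^11 erg.
4.85440 × 10^11 + 9.94485 × 10^11 ≈ 1.4799 × 10^12 erg.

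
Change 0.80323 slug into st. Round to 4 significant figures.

1 slug = 2.29815 stone.
So 0.80323 × 2.29815 ≈ 1.846 st.

1.846 st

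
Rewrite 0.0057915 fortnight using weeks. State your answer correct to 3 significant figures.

0.0116 wk

1 fortnight = 2.00000 wk.
So 0.0057915 × 2.00000 ≈ 0.0116 wk.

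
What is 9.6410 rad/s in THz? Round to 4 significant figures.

1.534 × 10^-12 THz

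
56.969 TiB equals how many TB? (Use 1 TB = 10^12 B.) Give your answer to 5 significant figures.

62.638 TB

1 TiB = 1.09951 TB.
Then 56.969 × 1.09951 ≈ 62.638 TB.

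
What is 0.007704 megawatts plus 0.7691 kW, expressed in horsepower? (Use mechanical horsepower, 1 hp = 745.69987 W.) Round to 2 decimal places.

11.36 hp

0.007704 MW = 10.3312 hp and 0.7691 kW = 1.03138 hp.
10.3312 + 1.03138 ≈ 11.36 hp.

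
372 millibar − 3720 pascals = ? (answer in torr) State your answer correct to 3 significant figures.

372 mbar = 279.023 torr and 3720 Pa = 27.9023 torr.
279.023 − 27.9023 ≈ 251 torr.

251 torr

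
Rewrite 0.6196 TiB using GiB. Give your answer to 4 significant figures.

634.5 gibibytes

1 tebibyte = 1024.00 GiB.
So 0.6196 × 1024.00 ≈ 634.5 GiB.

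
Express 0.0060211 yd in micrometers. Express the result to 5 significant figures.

5505.7 μm

1 yd = 914400 μm.
So 0.0060211 × 914400 ≈ 5505.7 μm.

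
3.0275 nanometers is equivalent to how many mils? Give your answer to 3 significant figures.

1 nanometer = 3.93701 × 10^-5 mil.
Thus 3.0275 × 3.93701 × 10^-5 ≈ 0.000119 mil.

0.000119 mil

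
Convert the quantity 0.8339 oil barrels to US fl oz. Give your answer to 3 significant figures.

1 bbl = 5376.00 US fl oz.
So 0.8339 × 5376.00 ≈ 4480 US fl oz.

4480 US fluid ounces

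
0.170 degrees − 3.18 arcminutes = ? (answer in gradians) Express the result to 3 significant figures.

0.130 grad

0.170 ° = 0.188889 grad and 3.18 arcmin = 0.0588889 grad.
0.188889 − 0.0588889 ≈ 0.130 grad.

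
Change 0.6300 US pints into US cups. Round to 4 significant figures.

1.260 US cup

1 US pt = 2.00000 US cup.
So 0.6300 × 2.00000 ≈ 1.260 US cup.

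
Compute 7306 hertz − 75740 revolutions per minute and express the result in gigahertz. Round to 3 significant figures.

6.04e-6 GHz

7306 Hz = 7.30600e-6 GHz and 75740 rpm = 1.26233e-6 GHz.
7.30600e-6 − 1.26233e-6 ≈ 6.04e-6 GHz.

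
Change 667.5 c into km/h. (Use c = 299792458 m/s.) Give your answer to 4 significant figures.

7.204e+11 km/h

1 speed of light = 1.07925e+9 km/h.
667.5 × 1.07925e+9 ≈ 7.204e+11 km/h.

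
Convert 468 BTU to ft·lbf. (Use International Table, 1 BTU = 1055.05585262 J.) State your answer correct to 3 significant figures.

1 British thermal unit = 778.169 foot-pounds.
Then 468 × 778.169 ≈ 364000 ft·lbf.

364000 ft·lbf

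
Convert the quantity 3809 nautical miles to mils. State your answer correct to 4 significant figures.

2.777 × 10^11 mils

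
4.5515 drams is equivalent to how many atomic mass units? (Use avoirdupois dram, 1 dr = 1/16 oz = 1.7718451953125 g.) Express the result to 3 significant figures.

1 dram = 1.06703 × 10^24 atomic mass units.
Then 4.5515 × 1.06703 × 10^24 ≈ 4.86 × 10^24 u.

4.86 × 10^24 atomic mass units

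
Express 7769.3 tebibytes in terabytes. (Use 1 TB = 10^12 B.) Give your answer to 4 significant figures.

8542 terabytes

1 tebibyte = 1.09951 TB.
So 7769.3 × 1.09951 ≈ 8542 TB.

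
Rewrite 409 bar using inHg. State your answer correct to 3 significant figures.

12100 inches of mercury

1 bar = 29.5300 inHg.
So 409 × 29.5300 ≈ 12100 inHg.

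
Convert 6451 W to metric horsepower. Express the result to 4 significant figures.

8.771 PS

1 watt = 0.00135962 metric horsepower.
Then 6451 × 0.00135962 ≈ 8.771 PS.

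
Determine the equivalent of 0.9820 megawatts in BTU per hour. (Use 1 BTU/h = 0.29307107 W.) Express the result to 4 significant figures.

3.351e+6 BTU/h

1 MW = 3.41214e+6 BTU/h.
0.9820 × 3.41214e+6 ≈ 3.351e+6 BTU/h.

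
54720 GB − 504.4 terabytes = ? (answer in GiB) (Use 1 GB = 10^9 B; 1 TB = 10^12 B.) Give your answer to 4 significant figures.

-418800 gibibytes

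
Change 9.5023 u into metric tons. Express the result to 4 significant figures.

1.578e-29 t

1 u = 1.66054e-30 metric tons.
Then 9.5023 × 1.66054e-30 ≈ 1.578e-29 t.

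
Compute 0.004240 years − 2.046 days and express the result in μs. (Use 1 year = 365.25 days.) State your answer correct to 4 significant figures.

0.004240 yr = 1.33804 × 10^11 μs and 2.046 d = 1.76774 × 10^11 μs.
1.33804 × 10^11 − 1.76774 × 10^11 ≈ -4.297 × 10^10 μs.

-4.297 × 10^10 microseconds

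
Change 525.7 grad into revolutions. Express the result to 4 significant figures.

1.314 revolutions

1 gradian = 0.00250000 rev.
Thus 525.7 × 0.00250000 ≈ 1.314 rev.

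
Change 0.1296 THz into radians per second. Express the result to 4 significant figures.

1 terahertz = 6.28319e+12 rad/s.
So 0.1296 × 6.28319e+12 ≈ 8.143e+11 rad/s.

8.143e+11 rad/s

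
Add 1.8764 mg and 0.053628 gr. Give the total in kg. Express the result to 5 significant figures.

5.3514 × 10^-6 kg

1.8764 mg = 1.87640 × 10^-6 kg and 0.053628 gr = 3.47504 × 10^-6 kg.
1.87640 × 10^-6 + 3.47504 × 10^-6 ≈ 5.3514 × 10^-6 kg.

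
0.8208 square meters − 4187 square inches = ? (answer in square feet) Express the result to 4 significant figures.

0.8208 m² = 8.83502 ft² and 4187 in² = 29.0764 ft².
8.83502 − 29.0764 ≈ -20.24 ft².

-20.24 square feet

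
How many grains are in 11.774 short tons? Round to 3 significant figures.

1.65 × 10^8 gr

1 short ton = 1.40000 × 10^7 grains.
So 11.774 × 1.40000 × 10^7 ≈ 1.65 × 10^8 gr.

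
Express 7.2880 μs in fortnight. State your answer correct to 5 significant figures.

6.0251e-12 fortnights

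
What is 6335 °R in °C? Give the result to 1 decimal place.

3246.3 °C

°R = (°C + 273.15) × 9/5.
Applying the formula gives 3246.3 °C.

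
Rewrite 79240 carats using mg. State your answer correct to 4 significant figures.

1 ct = 200.000 milligrams.
79240 × 200.000 ≈ 1.585e+7 mg.

1.585e+7 mg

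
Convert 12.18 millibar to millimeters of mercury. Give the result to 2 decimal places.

1 mbar = 0.750062 mmHg.
Then 12.18 × 0.750062 ≈ 9.14 mmHg.

9.14 millimeters of mercury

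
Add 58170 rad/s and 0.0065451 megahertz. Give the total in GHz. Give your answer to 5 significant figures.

58170 rad/s = 9.25804 × 10^-6 GHz and 0.0065451 MHz = 6.54510 × 10^-6 GHz.
9.25804 × 10^-6 + 6.54510 × 10^-6 ≈ 1.5803 × 10^-5 GHz.

1.5803 × 10^-5 GHz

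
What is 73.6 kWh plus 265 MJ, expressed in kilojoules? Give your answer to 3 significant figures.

73.6 kWh = 264960 kJ and 265 MJ = 265000 kJ.
264960 + 265000 ≈ 530000 kJ.

530000 kilojoules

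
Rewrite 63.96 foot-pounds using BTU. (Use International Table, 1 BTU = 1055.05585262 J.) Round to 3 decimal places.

1 ft·lbf = 0.00128507 BTU.
Thus 63.96 × 0.00128507 ≈ 0.082 BTU.

0.082 British thermal units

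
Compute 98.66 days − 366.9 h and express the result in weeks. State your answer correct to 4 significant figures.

11.91 weeks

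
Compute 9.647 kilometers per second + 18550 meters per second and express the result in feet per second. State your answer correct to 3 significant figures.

92500 ft/s

9.647 km/s = 31650.3 ft/s and 18550 m/s = 60859.6 ft/s.
31650.3 + 60859.6 ≈ 92500 ft/s.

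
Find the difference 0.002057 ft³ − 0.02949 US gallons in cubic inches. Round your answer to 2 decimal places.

0.002057 ft³ = 3.55450 in³ and 0.02949 US gal = 6.81219 in³.
3.55450 − 6.81219 ≈ -3.26 in³.

-3.26 cubic inches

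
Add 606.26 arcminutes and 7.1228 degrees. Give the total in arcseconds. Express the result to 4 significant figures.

606.26 arcmin = 36375.6 arcsec and 7.1228 ° = 25642.1 arcsec.
36375.6 + 25642.1 ≈ 62020 arcsec.

62020 arcseconds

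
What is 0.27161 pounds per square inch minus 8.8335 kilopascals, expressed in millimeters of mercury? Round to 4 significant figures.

-52.21 mmHg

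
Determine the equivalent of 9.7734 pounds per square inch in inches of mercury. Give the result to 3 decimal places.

19.899 inches of mercury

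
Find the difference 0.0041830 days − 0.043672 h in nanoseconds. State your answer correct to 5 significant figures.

0.0041830 d = 3.61411 × 10^11 ns and 0.043672 h = 1.57219 × 10^11 ns.
3.61411 × 10^11 − 1.57219 × 10^11 ≈ 2.0419 × 10^11 ns.

2.0419 × 10^11 ns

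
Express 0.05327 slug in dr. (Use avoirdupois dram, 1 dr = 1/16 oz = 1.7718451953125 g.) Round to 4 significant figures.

438.8 drams

1 slug = 8236.56 drams.
0.05327 × 8236.56 ≈ 438.8 dr.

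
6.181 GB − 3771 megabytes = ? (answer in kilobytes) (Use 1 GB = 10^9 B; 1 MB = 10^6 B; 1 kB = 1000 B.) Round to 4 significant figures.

2.410 × 10^6 kilobytes

6.181 GB = 6.18100 × 10^6 kB and 3771 MB = 3.77100 × 10^6 kB.
6.18100 × 10^6 − 3.77100 × 10^6 ≈ 2.410 × 10^6 kB.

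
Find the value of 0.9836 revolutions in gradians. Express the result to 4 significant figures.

393.4 grad

1 rev = 400.000 grad.
Thus 0.9836 × 400.000 ≈ 393.4 grad.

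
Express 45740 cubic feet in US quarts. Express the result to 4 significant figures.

1 cubic foot = 29.9221 US qt.
So 45740 × 29.9221 ≈ 1.369 × 10^6 US qt.

1.369 × 10^6 US quarts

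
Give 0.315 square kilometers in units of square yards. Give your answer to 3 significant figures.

377000 yd²

1 km² = 1.19599 × 10^6 square yards.
So 0.315 × 1.19599 × 10^6 ≈ 377000 yd².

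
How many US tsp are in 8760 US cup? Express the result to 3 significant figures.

1 US cup = 48.0000 US tsp.
So 8760 × 48.0000 ≈ 420000 US tsp.

420000 US teaspoons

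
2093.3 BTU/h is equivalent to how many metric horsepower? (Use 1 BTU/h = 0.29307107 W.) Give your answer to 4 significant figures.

0.8341 PS

1 BTU/h = 0.000398466 metric horsepower.
2093.3 × 0.000398466 ≈ 0.8341 PS.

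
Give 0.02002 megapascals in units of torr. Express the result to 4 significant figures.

1 megapascal = 7500.62 torr.
So 0.02002 × 7500.62 ≈ 150.2 torr.

150.2 torr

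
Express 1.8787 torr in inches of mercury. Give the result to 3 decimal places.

0.074 inches of mercury

1 torr = 0.0393701 inHg.
Then 1.8787 × 0.0393701 ≈ 0.074 inHg.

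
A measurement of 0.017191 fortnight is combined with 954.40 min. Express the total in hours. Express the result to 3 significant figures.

0.017191 fortnight = 5.77618 h and 954.40 min = 15.9067 h.
5.77618 + 15.9067 ≈ 21.7 h.

21.7 hours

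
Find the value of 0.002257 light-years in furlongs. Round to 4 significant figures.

1.061 × 10^11 furlong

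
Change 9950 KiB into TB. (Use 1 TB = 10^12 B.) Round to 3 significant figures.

1 KiB = 1.02400 × 10^-9 TB.
So 9950 × 1.02400 × 10^-9 ≈ 1.02 × 10^-5 TB.

1.02 × 10^-5 TB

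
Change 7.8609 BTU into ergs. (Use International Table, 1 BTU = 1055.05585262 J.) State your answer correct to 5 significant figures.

1 BTU = 1.05506 × 10^10 ergs.
Thus 7.8609 × 1.05506 × 10^10 ≈ 8.2937 × 10^10 erg.

8.2937 × 10^10 ergs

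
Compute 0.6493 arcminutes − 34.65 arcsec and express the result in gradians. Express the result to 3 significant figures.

0.6493 arcmin = 0.0120241 grad and 34.65 arcsec = 0.0106944 grad.
0.0120241 − 0.0106944 ≈ 0.00133 grad.

0.00133 gradians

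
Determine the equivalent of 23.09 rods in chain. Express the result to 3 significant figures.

5.77 chains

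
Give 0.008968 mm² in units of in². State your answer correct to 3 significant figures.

1.39 × 10^-5 in²

1 mm² = 0.00155000 in².
Thus 0.008968 × 0.00155000 ≈ 1.39 × 10^-5 in².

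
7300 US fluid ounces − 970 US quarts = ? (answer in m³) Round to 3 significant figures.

-0.702 m³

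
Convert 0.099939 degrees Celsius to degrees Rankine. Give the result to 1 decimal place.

491.8 °R

°R = (°C + 273.15) × 9/5.
Applying the formula gives 491.8 °R.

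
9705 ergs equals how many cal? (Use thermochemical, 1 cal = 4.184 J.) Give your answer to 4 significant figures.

1 erg = 2.39006 × 10^-8 cal.
So 9705 × 2.39006 × 10^-8 ≈ 0.0002320 cal.

0.0002320 cal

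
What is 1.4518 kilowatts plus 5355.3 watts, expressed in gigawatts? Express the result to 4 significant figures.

6.807e-6 gigawatts

1.4518 kW = 1.45180e-6 GW and 5355.3 W = 5.35530e-6 GW.
1.45180e-6 + 5.35530e-6 ≈ 6.807e-6 GW.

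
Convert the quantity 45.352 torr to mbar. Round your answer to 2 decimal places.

1 torr = 1.33322 millibar.
Thus 45.352 × 1.33322 ≈ 60.46 mbar.

60.46 mbar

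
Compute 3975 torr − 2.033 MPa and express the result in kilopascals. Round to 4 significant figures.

3975 torr = 529.956 kPa and 2.033 MPa = 2033.00 kPa.
529.956 − 2033.00 ≈ -1503 kPa.

-1503 kPa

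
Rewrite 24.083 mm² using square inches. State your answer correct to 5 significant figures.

1 mm² = 0.00155000 square inches.
Then 24.083 × 0.00155000 ≈ 0.037329 in².

0.037329 in²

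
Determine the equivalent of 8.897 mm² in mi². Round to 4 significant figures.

3.435e-12 square miles

1 mm² = 3.86102e-13 mi².
8.897 × 3.86102e-13 ≈ 3.435e-12 mi².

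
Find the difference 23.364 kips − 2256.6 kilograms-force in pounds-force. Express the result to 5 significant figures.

18389 pounds-force

23.364 kip = 23364.0 lbf and 2256.6 kgf = 4974.95 lbf.
23364.0 − 4974.95 ≈ 18389 lbf.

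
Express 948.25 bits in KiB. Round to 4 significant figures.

0.1158 kibibytes

1 bit = 0.000122070 kibibytes.
948.25 × 0.000122070 ≈ 0.1158 KiB.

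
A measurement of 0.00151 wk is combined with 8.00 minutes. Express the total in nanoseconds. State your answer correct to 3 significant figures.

1.39 × 10^12 ns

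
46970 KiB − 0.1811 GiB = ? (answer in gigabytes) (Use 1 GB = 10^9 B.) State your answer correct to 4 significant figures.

-0.1464 GB

46970 KiB = 0.0480973 GB and 0.1811 GiB = 0.194455 GB.
0.0480973 − 0.194455 ≈ -0.1464 GB.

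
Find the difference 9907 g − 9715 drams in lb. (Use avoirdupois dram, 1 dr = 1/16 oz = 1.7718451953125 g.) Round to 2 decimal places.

-16.11 lb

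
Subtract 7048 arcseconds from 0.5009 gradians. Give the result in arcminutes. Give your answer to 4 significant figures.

-90.42 arcminutes

0.5009 grad = 27.0486 arcmin and 7048 arcsec = 117.467 arcmin.
27.0486 − 117.467 ≈ -90.42 arcmin.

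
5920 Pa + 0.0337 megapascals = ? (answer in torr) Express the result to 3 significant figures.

297 torr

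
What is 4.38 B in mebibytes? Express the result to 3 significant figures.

4.18e-6 MiB

1 B = 9.53674e-7 MiB.
So 4.38 × 9.53674e-7 ≈ 4.18e-6 MiB.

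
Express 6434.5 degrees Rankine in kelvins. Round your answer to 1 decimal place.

°R = K × 9/5.
Applying the formula gives 3574.7 K.

3574.7 kelvins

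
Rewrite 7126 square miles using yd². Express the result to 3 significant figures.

1 mi² = 3.09760e+6 yd².
7126 × 3.09760e+6 ≈ 2.21e+10 yd².

2.21e+10 yd²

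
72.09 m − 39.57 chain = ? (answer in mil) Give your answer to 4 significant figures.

72.09 m = 2.83819 × 10^6 mil and 39.57 chain = 3.13394 × 10^7 mil.
2.83819 × 10^6 − 3.13394 × 10^7 ≈ -2.850 × 10^7 mil.

-2.850 × 10^7 mils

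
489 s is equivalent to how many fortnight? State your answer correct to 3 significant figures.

1 second = 8.26720e-7 fortnights.
Then 489 × 8.26720e-7 ≈ 0.000404 fortnight.

0.000404 fortnight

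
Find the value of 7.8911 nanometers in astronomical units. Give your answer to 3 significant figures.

1 nm = 6.68459e-21 au.
So 7.8911 × 6.68459e-21 ≈ 5.27e-20 au.

5.27e-20 au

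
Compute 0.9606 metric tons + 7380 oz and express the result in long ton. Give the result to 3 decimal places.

1.151 long tons

0.9606 t = 0.945429 long ton and 7380 oz = 0.205915 long ton.
0.945429 + 0.205915 ≈ 1.151 long ton.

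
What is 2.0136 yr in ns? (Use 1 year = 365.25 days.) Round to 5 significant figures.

6.3544 × 10^16 ns

1 year = 3.15576 × 10^16 ns.
Thus 2.0136 × 3.15576 × 10^16 ≈ 6.3544 × 10^16 ns.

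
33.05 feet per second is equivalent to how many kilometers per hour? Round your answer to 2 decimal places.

36.27 kilometers per hour

1 foot per second = 1.09728 km/h.
Thus 33.05 × 1.09728 ≈ 36.27 km/h.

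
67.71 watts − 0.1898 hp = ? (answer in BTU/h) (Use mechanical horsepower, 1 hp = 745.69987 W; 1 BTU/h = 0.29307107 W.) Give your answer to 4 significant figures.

-251.9 BTU per hour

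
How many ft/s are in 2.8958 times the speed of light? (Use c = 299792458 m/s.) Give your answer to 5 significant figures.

2.8482 × 10^9 feet per second

1 speed of light = 9.83571 × 10^8 feet per second.
So 2.8958 × 9.83571 × 10^8 ≈ 2.8482 × 10^9 ft/s.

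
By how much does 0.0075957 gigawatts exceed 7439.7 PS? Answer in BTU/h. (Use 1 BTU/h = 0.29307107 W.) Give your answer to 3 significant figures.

0.0075957 GW = 2.59176e+7 BTU/h and 7439.7 PS = 1.86709e+7 BTU/h.
2.59176e+7 − 1.86709e+7 ≈ 7.25e+6 BTU/h.

7.25e+6 BTU/h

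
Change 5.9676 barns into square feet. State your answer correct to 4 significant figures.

1 barn = 1.07639e-27 square feet.
Then 5.9676 × 1.07639e-27 ≈ 6.423e-27 ft².

6.423e-27 square feet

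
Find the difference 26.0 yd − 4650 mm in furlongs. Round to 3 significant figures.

0.0951 furlongs

26.0 yd = 0.118182 furlong and 4650 mm = 0.0231150 furlong.
0.118182 − 0.0231150 ≈ 0.0951 furlong.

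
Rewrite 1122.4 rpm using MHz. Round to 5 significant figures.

1.8707 × 10^-5 MHz

1 rpm = 1.66667 × 10^-8 MHz.
Thus 1122.4 × 1.66667 × 10^-8 ≈ 1.8707 × 10^-5 MHz.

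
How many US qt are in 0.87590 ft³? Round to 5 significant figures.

1 ft³ = 29.9221 US qt.
0.87590 × 29.9221 ≈ 26.209 US qt.

26.209 US quarts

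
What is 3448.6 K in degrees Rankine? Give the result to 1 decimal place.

6207.5 °R

°R = K × 9/5.
Applying the formula gives 6207.5 °R.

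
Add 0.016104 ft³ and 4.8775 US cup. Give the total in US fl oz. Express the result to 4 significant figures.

0.016104 ft³ = 15.4197 US fl oz and 4.8775 US cup = 39.0200 US fl oz.
15.4197 + 39.0200 ≈ 54.44 US fl oz.

54.44 US fluid ounces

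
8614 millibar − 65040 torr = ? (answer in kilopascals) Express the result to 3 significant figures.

8614 mbar = 861.400 kPa and 65040 torr = 8671.29 kPa.
861.400 − 8671.29 ≈ -7810 kPa.

-7810 kPa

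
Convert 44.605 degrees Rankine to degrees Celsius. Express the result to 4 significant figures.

-248.4 degrees Celsius

°R = (°C + 273.15) × 9/5.
Applying the formula gives -248.4 °C.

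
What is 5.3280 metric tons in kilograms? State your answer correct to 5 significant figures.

1 metric ton = 1000.00 kg.
So 5.3280 × 1000.00 ≈ 5328.0 kg.

5328.0 kilograms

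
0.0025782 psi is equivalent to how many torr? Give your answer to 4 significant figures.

1 psi = 51.7149 torr.
So 0.0025782 × 51.7149 ≈ 0.1333 torr.

0.1333 torr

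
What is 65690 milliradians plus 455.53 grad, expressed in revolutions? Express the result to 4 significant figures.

11.59 rev

65690 mrad = 10.45489 rev and 455.53 grad = 1.138825 rev.
10.45489 + 1.138825 ≈ 11.59 rev.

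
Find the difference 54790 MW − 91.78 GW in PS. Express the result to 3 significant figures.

-5.03e+7 metric horsepower

54790 MW = 7.44937e+7 PS and 91.78 GW = 1.24786e+8 PS.
7.44937e+7 − 1.24786e+8 ≈ -5.03e+7 PS.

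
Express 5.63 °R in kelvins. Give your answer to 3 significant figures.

°R = K × 9/5.
Applying the formula gives 3.13 K.

3.13 kelvins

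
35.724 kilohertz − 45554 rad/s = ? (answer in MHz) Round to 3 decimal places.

0.028 MHz

35.724 kHz = 0.0357240 MHz and 45554 rad/s = 0.00725014 MHz.
0.0357240 − 0.00725014 ≈ 0.028 MHz.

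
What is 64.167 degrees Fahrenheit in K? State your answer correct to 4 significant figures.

291.0 kelvins

K = (°F + 459.67) × 5/9.
Applying the formula gives 291.0 K.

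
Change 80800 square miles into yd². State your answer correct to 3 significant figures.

2.50e+11 yd²

1 square mile = 3.09760e+6 yd².
80800 × 3.09760e+6 ≈ 2.50e+11 yd².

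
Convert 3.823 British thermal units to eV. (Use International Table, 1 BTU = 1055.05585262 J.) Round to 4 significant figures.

2.517e+22 electronvolts

1 British thermal unit = 6.58514e+21 electronvolts.
Thus 3.823 × 6.58514e+21 ≈ 2.517e+22 eV.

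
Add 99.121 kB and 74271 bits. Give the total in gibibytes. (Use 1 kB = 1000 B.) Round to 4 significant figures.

99.121 kB = 9.23136e-5 GiB and 74271 bit = 8.64628e-6 GiB.
9.23136e-5 + 8.64628e-6 ≈ 0.0001010 GiB.

0.0001010 GiB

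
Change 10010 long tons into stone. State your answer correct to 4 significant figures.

1 long ton = 160.000 st.
So 10010 × 160.000 ≈ 1.602 × 10^6 st.

1.602 × 10^6 stone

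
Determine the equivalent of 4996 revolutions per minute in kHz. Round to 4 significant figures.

1 rpm = 1.66667e-5 kHz.
Thus 4996 × 1.66667e-5 ≈ 0.08327 kHz.

0.08327 kilohertz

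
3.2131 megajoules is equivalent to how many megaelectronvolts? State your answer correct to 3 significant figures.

1 MJ = 6.24151 × 10^18 MeV.
Then 3.2131 × 6.24151 × 10^18 ≈ 2.01 × 10^19 MeV.

2.01 × 10^19 MeV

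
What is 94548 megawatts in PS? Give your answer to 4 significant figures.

1.285 × 10^8 PS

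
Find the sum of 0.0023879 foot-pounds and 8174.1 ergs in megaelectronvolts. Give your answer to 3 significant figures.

0.0023879 ft·lbf = 2.02072e+10 MeV and 8174.1 erg = 5.10187e+9 MeV.
2.02072e+10 + 5.10187e+9 ≈ 2.53e+10 MeV.

2.53e+10 megaelectronvolts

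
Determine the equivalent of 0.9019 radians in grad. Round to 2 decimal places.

1 radian = 63.6620 gradians.
0.9019 × 63.6620 ≈ 57.42 grad.

57.42 grad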